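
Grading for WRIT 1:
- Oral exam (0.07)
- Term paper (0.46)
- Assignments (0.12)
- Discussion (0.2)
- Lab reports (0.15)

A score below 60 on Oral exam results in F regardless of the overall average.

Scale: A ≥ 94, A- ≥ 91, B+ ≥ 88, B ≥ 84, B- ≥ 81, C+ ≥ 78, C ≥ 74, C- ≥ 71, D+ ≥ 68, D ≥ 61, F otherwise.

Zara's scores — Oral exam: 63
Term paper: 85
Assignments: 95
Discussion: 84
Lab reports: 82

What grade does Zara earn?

B

Oral exam score 63 ≥ 60: minimum met.
Weighted total:
  Oral exam 63 × 0.07 = 4.41
  Term paper 85 × 0.46 = 39.1
  Assignments 95 × 0.12 = 11.4
  Discussion 84 × 0.2 = 16.8
  Lab reports 82 × 0.15 = 12.3
Sum = 84.01
84.01 is ≥ 84 and < 88 → B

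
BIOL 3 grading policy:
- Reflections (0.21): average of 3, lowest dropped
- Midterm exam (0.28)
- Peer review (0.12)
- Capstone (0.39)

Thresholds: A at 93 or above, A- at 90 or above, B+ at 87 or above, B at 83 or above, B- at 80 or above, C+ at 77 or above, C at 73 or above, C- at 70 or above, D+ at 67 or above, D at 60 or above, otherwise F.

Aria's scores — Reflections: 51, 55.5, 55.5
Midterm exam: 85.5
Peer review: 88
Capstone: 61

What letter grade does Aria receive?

D+

Reflections: drop 51 → average of remaining 2 = 111/2 = 55.5
Weighted total:
  Reflections 55.5 × 0.21 = 11.655
  Midterm exam 85.5 × 0.28 = 23.94
  Peer review 88 × 0.12 = 10.56
  Capstone 61 × 0.39 = 23.79
Sum = 69.945
69.945 is ≥ 67 and < 70 → D+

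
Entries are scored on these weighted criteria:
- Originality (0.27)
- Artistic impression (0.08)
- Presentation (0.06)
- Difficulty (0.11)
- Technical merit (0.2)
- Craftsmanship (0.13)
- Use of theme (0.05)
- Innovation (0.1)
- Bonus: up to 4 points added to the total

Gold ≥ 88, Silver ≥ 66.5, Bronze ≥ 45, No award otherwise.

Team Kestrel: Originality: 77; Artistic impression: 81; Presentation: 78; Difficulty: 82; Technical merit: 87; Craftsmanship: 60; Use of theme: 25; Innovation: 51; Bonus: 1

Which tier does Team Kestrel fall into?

Silver

Weighted total:
  Originality 77 × 0.27 = 20.79
  Artistic impression 81 × 0.08 = 6.48
  Presentation 78 × 0.06 = 4.68
  Difficulty 82 × 0.11 = 9.02
  Technical merit 87 × 0.2 = 17.4
  Craftsmanship 60 × 0.13 = 7.8
  Use of theme 25 × 0.05 = 1.25
  Innovation 51 × 0.1 = 5.1
Sum = 72.52
Bonus: 72.52 + 1 = 73.52
73.52 is ≥ 66.5 and < 88 → Silver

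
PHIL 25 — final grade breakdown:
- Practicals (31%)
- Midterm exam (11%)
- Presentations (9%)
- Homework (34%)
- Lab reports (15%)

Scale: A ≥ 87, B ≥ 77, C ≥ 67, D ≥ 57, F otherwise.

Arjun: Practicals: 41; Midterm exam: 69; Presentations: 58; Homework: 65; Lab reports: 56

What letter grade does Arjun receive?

F

Weighted total:
  Practicals 41 × 0.31 = 12.71
  Midterm exam 69 × 0.11 = 7.59
  Presentations 58 × 0.09 = 5.22
  Homework 65 × 0.34 = 22.1
  Lab reports 56 × 0.15 = 8.4
Sum = 56.02
56.02 < 57 → F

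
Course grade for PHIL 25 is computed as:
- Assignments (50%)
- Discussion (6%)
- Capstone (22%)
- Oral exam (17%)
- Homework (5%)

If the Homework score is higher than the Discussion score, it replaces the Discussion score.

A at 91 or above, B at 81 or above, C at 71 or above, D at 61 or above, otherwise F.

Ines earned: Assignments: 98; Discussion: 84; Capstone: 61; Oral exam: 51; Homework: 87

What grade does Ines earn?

Homework (87) > Discussion (84), so Discussion counts as 87.
Weighted total:
  Assignments 98 × 0.5 = 49
  Discussion 87 × 0.06 = 5.22
  Capstone 61 × 0.22 = 13.42
  Oral exam 51 × 0.17 = 8.67
  Homework 87 × 0.05 = 4.35
Sum = 80.66
80.66 is ≥ 71 and < 81 → C

C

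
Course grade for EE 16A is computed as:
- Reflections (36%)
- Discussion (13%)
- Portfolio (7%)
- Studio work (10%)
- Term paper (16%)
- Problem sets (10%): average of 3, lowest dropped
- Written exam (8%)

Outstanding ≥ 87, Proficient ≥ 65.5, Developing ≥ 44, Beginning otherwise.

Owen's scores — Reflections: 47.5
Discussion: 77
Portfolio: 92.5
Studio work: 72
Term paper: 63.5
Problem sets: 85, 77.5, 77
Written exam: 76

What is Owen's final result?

Developing

Problem sets: drop 77 → average of remaining 2 = 162.5/2 = 81.25
Weighted total:
  Reflections 47.5 × 0.36 = 17.1
  Discussion 77 × 0.13 = 10.01
  Portfolio 92.5 × 0.07 = 6.475
  Studio work 72 × 0.1 = 7.2
  Term paper 63.5 × 0.16 = 10.16
  Problem sets 81.25 × 0.1 = 8.125
  Written exam 76 × 0.08 = 6.08
Sum = 65.15
65.15 is ≥ 44 and < 65.5 → Developing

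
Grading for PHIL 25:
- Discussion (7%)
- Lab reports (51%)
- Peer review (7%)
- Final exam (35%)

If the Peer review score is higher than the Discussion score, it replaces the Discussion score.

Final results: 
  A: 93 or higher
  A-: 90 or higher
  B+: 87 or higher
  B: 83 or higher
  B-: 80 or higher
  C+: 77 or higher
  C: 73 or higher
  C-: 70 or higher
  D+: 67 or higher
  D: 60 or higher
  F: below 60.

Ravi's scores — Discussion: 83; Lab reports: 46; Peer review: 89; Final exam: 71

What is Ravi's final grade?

D

Peer review (89) > Discussion (83), so Discussion counts as 89.
Weighted total:
  Discussion 89 × 0.07 = 6.23
  Lab reports 46 × 0.51 = 23.46
  Peer review 89 × 0.07 = 6.23
  Final exam 71 × 0.35 = 24.85
Sum = 60.77
60.77 is ≥ 60 and < 67 → D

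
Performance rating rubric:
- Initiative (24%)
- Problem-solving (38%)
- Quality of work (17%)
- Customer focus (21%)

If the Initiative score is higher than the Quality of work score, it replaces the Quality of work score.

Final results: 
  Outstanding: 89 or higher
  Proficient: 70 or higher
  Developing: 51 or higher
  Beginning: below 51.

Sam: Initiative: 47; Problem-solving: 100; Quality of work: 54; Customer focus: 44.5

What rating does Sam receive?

Developing

Initiative (47) ≤ Quality of work (54), so Quality of work stays at 54.
Weighted total:
  Initiative 47 × 0.24 = 11.28
  Problem-solving 100 × 0.38 = 38
  Quality of work 54 × 0.17 = 9.18
  Customer focus 44.5 × 0.21 = 9.345
Sum = 67.805
67.805 is ≥ 51 and < 70 → Developing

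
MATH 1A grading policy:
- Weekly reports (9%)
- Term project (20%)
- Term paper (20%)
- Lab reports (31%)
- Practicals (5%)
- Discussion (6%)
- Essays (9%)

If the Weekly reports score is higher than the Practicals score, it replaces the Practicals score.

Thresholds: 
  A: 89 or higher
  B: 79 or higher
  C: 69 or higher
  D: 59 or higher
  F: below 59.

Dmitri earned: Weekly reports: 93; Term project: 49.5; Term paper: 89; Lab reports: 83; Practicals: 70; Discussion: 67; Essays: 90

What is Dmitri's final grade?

Weekly reports (93) > Practicals (70), so Practicals counts as 93.
Weighted total:
  Weekly reports 93 × 0.09 = 8.37
  Term project 49.5 × 0.2 = 9.9
  Term paper 89 × 0.2 = 17.8
  Lab reports 83 × 0.31 = 25.73
  Practicals 93 × 0.05 = 4.65
  Discussion 67 × 0.06 = 4.02
  Essays 90 × 0.09 = 8.1
Sum = 78.57
78.57 is ≥ 69 and < 79 → C

C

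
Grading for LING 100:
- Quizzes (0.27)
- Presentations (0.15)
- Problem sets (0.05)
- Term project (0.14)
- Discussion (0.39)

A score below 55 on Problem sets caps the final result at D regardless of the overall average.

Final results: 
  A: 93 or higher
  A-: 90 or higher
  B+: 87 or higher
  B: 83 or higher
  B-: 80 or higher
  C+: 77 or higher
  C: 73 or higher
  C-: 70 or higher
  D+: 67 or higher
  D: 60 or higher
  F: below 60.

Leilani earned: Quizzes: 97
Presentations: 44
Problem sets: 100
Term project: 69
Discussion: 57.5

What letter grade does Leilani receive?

D+

Problem sets score 100 ≥ 55: minimum met.
Weighted total:
  Quizzes 97 × 0.27 = 26.19
  Presentations 44 × 0.15 = 6.6
  Problem sets 100 × 0.05 = 5
  Term project 69 × 0.14 = 9.66
  Discussion 57.5 × 0.39 = 22.425
Sum = 69.875
69.875 is ≥ 67 and < 70 → D+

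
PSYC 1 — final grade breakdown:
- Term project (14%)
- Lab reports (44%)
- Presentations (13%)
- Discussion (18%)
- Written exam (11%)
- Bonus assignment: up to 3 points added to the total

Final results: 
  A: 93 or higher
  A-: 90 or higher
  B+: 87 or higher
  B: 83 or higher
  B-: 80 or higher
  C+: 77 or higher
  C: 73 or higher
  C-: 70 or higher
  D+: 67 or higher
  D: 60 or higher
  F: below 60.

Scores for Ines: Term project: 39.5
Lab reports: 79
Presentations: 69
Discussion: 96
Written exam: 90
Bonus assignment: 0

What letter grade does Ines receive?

C

Weighted total:
  Term project 39.5 × 0.14 = 5.53
  Lab reports 79 × 0.44 = 34.76
  Presentations 69 × 0.13 = 8.97
  Discussion 96 × 0.18 = 17.28
  Written exam 90 × 0.11 = 9.9
Sum = 76.44
Bonus assignment: 76.44 + 0 = 76.44
76.44 is ≥ 73 and < 77 → C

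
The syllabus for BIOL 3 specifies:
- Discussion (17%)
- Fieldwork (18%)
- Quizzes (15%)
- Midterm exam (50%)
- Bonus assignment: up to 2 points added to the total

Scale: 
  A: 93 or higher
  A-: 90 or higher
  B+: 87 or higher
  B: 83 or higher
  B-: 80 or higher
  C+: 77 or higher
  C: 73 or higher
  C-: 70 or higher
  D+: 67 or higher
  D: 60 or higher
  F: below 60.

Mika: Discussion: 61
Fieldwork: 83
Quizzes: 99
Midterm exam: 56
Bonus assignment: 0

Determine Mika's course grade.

D+

Weighted total:
  Discussion 61 × 0.17 = 10.37
  Fieldwork 83 × 0.18 = 14.94
  Quizzes 99 × 0.15 = 14.85
  Midterm exam 56 × 0.5 = 28
Sum = 68.16
Bonus assignment: 68.16 + 0 = 68.16
68.16 is ≥ 67 and < 70 → D+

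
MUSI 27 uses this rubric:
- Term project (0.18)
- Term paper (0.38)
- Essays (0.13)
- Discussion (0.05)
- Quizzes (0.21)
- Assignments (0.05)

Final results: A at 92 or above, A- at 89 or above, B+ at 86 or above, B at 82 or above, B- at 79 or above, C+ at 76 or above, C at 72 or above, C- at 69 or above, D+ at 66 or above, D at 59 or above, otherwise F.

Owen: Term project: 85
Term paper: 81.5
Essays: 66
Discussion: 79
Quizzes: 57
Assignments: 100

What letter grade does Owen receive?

Weighted total:
  Term project 85 × 0.18 = 15.3
  Term paper 81.5 × 0.38 = 30.97
  Essays 66 × 0.13 = 8.58
  Discussion 79 × 0.05 = 3.95
  Quizzes 57 × 0.21 = 11.97
  Assignments 100 × 0.05 = 5
Sum = 75.77
75.77 is ≥ 72 and < 76 → C

C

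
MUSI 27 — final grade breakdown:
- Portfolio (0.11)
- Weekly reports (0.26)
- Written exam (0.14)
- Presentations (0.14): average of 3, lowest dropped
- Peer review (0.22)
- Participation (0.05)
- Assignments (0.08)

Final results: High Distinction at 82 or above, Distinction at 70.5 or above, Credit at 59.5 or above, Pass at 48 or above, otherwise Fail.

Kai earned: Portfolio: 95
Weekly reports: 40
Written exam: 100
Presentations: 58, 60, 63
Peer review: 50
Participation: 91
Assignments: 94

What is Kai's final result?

Presentations: drop 58 → average of remaining 2 = 123/2 = 61.5
Weighted total:
  Portfolio 95 × 0.11 = 10.45
  Weekly reports 40 × 0.26 = 10.4
  Written exam 100 × 0.14 = 14
  Presentations 61.5 × 0.14 = 8.61
  Peer review 50 × 0.22 = 11
  Participation 91 × 0.05 = 4.55
  Assignments 94 × 0.08 = 7.52
Sum = 66.53
66.53 is ≥ 59.5 and < 70.5 → Credit

Credit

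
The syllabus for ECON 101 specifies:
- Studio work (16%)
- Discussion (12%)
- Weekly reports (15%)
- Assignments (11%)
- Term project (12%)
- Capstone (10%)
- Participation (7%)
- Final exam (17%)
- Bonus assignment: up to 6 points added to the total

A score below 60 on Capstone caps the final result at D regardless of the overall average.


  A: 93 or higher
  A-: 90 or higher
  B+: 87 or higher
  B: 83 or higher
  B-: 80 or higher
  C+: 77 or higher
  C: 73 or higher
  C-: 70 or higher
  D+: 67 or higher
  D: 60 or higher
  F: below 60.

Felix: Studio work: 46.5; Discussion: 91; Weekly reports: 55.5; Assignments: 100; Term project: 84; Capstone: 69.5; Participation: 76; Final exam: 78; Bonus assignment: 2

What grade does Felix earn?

Capstone score 69.5 ≥ 60: minimum met.
Weighted total:
  Studio work 46.5 × 0.16 = 7.44
  Discussion 91 × 0.12 = 10.92
  Weekly reports 55.5 × 0.15 = 8.325
  Assignments 100 × 0.11 = 11
  Term project 84 × 0.12 = 10.08
  Capstone 69.5 × 0.1 = 6.95
  Participation 76 × 0.07 = 5.32
  Final exam 78 × 0.17 = 13.26
Sum = 73.295
Bonus assignment: 73.295 + 2 = 75.295
75.295 is ≥ 73 and < 77 → C

C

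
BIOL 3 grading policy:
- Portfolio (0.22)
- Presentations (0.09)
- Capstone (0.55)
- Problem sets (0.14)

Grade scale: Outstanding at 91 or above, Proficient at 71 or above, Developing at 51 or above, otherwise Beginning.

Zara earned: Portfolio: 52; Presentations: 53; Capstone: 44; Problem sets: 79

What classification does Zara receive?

Developing

Weighted total:
  Portfolio 52 × 0.22 = 11.44
  Presentations 53 × 0.09 = 4.77
  Capstone 44 × 0.55 = 24.2
  Problem sets 79 × 0.14 = 11.06
Sum = 51.47
51.47 is ≥ 51 and < 71 → Developing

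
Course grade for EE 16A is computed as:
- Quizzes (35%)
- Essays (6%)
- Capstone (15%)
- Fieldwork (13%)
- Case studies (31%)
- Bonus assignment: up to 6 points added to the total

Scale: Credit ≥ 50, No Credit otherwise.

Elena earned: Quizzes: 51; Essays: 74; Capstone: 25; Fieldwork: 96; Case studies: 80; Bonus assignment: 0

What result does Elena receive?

Weighted total:
  Quizzes 51 × 0.35 = 17.85
  Essays 74 × 0.06 = 4.44
  Capstone 25 × 0.15 = 3.75
  Fieldwork 96 × 0.13 = 12.48
  Case studies 80 × 0.31 = 24.8
Sum = 63.32
Bonus assignment: 63.32 + 0 = 63.32
63.32 ≥ 50 → Credit

Credit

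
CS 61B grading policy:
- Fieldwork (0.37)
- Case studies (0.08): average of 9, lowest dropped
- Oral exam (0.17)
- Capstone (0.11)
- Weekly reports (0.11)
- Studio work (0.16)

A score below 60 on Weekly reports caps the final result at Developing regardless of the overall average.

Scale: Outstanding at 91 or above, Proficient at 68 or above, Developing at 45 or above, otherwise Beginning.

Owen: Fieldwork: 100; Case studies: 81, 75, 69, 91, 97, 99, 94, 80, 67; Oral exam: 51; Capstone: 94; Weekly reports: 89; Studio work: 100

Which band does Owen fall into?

Case studies: drop 67 → average of remaining 8 = 686/8 = 85.75
Weekly reports score 89 ≥ 60: minimum met.
Weighted total:
  Fieldwork 100 × 0.37 = 37
  Case studies 85.75 × 0.08 = 6.86
  Oral exam 51 × 0.17 = 8.67
  Capstone 94 × 0.11 = 10.34
  Weekly reports 89 × 0.11 = 9.79
  Studio work 100 × 0.16 = 16
Sum = 88.66
88.66 is ≥ 68 and < 91 → Proficient

Proficient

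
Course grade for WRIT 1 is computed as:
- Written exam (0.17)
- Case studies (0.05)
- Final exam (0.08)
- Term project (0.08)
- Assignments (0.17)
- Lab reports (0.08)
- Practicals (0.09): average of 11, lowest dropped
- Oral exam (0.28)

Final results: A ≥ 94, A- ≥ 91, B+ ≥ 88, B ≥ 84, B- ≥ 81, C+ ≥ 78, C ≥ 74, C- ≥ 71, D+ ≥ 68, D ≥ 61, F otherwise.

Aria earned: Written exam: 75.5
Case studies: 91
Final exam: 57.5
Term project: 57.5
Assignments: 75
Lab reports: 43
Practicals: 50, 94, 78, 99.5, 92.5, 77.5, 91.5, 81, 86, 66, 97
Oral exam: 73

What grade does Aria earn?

Practicals: drop 50 → average of remaining 10 = 863/10 = 86.3
Weighted total:
  Written exam 75.5 × 0.17 = 12.835
  Case studies 91 × 0.05 = 4.55
  Final exam 57.5 × 0.08 = 4.6
  Term project 57.5 × 0.08 = 4.6
  Assignments 75 × 0.17 = 12.75
  Lab reports 43 × 0.08 = 3.44
  Practicals 86.3 × 0.09 = 7.767
  Oral exam 73 × 0.28 = 20.44
Sum = 70.982
70.982 is ≥ 68 and < 71 → D+

D+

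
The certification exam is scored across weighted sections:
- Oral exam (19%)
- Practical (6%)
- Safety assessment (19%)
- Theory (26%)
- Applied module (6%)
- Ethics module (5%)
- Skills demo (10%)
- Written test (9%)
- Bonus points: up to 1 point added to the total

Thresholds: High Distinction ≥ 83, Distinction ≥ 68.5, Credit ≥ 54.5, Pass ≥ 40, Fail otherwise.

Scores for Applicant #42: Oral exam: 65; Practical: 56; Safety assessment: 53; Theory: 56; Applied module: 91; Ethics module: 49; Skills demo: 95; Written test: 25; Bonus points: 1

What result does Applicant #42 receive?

Weighted total:
  Oral exam 65 × 0.19 = 12.35
  Practical 56 × 0.06 = 3.36
  Safety assessment 53 × 0.19 = 10.07
  Theory 56 × 0.26 = 14.56
  Applied module 91 × 0.06 = 5.46
  Ethics module 49 × 0.05 = 2.45
  Skills demo 95 × 0.1 = 9.5
  Written test 25 × 0.09 = 2.25
Sum = 60
Bonus points: 60 + 1 = 61
61 is ≥ 54.5 and < 68.5 → Credit

Credit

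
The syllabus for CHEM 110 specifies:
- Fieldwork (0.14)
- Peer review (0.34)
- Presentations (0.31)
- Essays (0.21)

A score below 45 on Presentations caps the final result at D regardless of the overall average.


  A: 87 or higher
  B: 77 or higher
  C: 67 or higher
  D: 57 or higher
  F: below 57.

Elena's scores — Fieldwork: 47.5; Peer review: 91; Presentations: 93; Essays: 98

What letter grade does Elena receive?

Presentations score 93 ≥ 45: minimum met.
Weighted total:
  Fieldwork 47.5 × 0.14 = 6.65
  Peer review 91 × 0.34 = 30.94
  Presentations 93 × 0.31 = 28.83
  Essays 98 × 0.21 = 20.58
Sum = 87
87 ≥ 87 → A

A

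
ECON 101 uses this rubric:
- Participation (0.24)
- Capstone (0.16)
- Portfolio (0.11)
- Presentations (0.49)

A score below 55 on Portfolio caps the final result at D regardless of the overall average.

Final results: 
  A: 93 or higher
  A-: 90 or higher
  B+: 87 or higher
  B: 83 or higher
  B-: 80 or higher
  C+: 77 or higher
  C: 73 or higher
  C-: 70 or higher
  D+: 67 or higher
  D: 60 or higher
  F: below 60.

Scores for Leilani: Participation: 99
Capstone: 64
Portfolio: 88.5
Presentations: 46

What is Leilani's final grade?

D

Portfolio score 88.5 ≥ 55: minimum met.
Weighted total:
  Participation 99 × 0.24 = 23.76
  Capstone 64 × 0.16 = 10.24
  Portfolio 88.5 × 0.11 = 9.735
  Presentations 46 × 0.49 = 22.54
Sum = 66.275
66.275 is ≥ 60 and < 67 → D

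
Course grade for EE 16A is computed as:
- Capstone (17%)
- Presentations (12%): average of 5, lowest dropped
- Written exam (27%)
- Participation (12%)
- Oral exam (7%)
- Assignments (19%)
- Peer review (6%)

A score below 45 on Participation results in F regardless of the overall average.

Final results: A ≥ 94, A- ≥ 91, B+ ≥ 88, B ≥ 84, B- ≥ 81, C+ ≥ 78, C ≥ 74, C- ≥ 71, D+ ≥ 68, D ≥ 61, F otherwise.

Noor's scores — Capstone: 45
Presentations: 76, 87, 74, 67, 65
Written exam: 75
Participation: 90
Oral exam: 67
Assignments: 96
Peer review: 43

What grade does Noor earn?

Presentations: drop 65 → average of remaining 4 = 304/4 = 76
Participation score 90 ≥ 45: minimum met.
Weighted total:
  Capstone 45 × 0.17 = 7.65
  Presentations 76 × 0.12 = 9.12
  Written exam 75 × 0.27 = 20.25
  Participation 90 × 0.12 = 10.8
  Oral exam 67 × 0.07 = 4.69
  Assignments 96 × 0.19 = 18.24
  Peer review 43 × 0.06 = 2.58
Sum = 73.33
73.33 is ≥ 71 and < 74 → C-

C-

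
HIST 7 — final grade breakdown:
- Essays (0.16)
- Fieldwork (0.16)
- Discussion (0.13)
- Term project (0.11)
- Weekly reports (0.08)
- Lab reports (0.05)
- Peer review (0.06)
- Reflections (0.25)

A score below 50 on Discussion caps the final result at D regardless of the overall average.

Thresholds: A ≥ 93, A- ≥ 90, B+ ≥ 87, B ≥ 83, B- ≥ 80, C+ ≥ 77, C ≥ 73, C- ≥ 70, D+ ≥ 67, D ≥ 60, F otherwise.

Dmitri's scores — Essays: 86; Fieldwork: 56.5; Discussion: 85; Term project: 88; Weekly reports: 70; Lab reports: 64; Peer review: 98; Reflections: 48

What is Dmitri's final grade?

C-

Discussion score 85 ≥ 50: minimum met.
Weighted total:
  Essays 86 × 0.16 = 13.76
  Fieldwork 56.5 × 0.16 = 9.04
  Discussion 85 × 0.13 = 11.05
  Term project 88 × 0.11 = 9.68
  Weekly reports 70 × 0.08 = 5.6
  Lab reports 64 × 0.05 = 3.2
  Peer review 98 × 0.06 = 5.88
  Reflections 48 × 0.25 = 12
Sum = 70.21
70.21 is ≥ 70 and < 73 → C-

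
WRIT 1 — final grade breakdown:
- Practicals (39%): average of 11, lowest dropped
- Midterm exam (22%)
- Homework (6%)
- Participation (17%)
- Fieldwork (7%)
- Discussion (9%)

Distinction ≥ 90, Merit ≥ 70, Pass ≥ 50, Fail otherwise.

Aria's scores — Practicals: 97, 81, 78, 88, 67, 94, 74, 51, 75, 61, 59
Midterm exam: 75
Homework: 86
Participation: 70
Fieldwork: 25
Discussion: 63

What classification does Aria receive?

Merit

Practicals: drop 51 → average of remaining 10 = 774/10 = 77.4
Weighted total:
  Practicals 77.4 × 0.39 = 30.186
  Midterm exam 75 × 0.22 = 16.5
  Homework 86 × 0.06 = 5.16
  Participation 70 × 0.17 = 11.9
  Fieldwork 25 × 0.07 = 1.75
  Discussion 63 × 0.09 = 5.67
Sum = 71.166
71.166 is ≥ 70 and < 90 → Merit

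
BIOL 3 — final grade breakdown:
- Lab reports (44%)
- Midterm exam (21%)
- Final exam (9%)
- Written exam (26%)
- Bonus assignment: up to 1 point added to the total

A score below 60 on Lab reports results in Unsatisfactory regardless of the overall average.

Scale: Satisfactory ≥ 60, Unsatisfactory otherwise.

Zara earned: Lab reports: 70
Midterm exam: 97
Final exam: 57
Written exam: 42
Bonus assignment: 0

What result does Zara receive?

Lab reports score 70 ≥ 60: minimum met.
Weighted total:
  Lab reports 70 × 0.44 = 30.8
  Midterm exam 97 × 0.21 = 20.37
  Final exam 57 × 0.09 = 5.13
  Written exam 42 × 0.26 = 10.92
Sum = 67.22
Bonus assignment: 67.22 + 0 = 67.22
67.22 ≥ 60 → Satisfactory

Satisfactory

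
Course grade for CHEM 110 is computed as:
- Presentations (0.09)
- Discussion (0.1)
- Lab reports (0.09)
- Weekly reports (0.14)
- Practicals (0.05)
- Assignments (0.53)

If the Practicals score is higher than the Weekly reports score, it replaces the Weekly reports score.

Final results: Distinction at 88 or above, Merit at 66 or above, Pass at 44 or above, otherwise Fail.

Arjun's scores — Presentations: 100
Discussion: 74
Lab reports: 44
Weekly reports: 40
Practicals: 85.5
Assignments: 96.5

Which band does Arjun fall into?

Merit

Practicals (85.5) > Weekly reports (40), so Weekly reports counts as 85.5.
Weighted total:
  Presentations 100 × 0.09 = 9
  Discussion 74 × 0.1 = 7.4
  Lab reports 44 × 0.09 = 3.96
  Weekly reports 85.5 × 0.14 = 11.97
  Practicals 85.5 × 0.05 = 4.275
  Assignments 96.5 × 0.53 = 51.145
Sum = 87.75
87.75 is ≥ 66 and < 88 → Merit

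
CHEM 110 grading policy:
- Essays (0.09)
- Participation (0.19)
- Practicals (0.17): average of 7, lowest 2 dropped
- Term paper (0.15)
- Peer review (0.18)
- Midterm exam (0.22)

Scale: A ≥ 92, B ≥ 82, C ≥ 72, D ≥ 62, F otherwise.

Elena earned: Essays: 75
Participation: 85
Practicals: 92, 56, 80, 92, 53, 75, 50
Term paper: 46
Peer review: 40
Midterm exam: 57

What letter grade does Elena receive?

Practicals: drop 50, 53 → average of remaining 5 = 395/5 = 79
Weighted total:
  Essays 75 × 0.09 = 6.75
  Participation 85 × 0.19 = 16.15
  Practicals 79 × 0.17 = 13.43
  Term paper 46 × 0.15 = 6.9
  Peer review 40 × 0.18 = 7.2
  Midterm exam 57 × 0.22 = 12.54
Sum = 62.97
62.97 is ≥ 62 and < 72 → D

D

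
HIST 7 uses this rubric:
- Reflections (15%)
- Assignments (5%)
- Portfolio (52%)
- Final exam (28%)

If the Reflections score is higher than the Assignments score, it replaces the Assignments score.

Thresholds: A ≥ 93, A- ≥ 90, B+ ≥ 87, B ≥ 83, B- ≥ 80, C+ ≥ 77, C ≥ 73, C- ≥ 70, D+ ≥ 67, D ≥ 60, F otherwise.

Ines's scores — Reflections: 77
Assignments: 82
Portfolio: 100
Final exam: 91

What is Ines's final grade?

A

Reflections (77) ≤ Assignments (82), so Assignments stays at 82.
Weighted total:
  Reflections 77 × 0.15 = 11.55
  Assignments 82 × 0.05 = 4.1
  Portfolio 100 × 0.52 = 52
  Final exam 91 × 0.28 = 25.48
Sum = 93.13
93.13 ≥ 93 → A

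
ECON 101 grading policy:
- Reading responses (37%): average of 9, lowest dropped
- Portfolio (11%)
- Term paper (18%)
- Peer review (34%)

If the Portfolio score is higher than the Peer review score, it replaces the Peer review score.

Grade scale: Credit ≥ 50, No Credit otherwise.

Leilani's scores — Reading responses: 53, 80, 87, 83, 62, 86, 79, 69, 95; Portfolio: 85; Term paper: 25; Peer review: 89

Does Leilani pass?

Reading responses: drop 53 → average of remaining 8 = 641/8 = 80.125
Portfolio (85) ≤ Peer review (89), so Peer review stays at 89.
Weighted total:
  Reading responses 80.125 × 0.37 = 29.64625
  Portfolio 85 × 0.11 = 9.35
  Term paper 25 × 0.18 = 4.5
  Peer review 89 × 0.34 = 30.26
Sum = 73.75625
73.75625 ≥ 50 → Credit

Credit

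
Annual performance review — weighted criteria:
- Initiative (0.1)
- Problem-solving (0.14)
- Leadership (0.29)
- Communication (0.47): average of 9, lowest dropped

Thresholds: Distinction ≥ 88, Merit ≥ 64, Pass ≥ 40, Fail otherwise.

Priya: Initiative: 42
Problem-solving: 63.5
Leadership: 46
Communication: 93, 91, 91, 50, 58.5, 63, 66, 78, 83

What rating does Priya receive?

Communication: drop 50 → average of remaining 8 = 623.5/8 = 77.9375
Weighted total:
  Initiative 42 × 0.1 = 4.2
  Problem-solving 63.5 × 0.14 = 8.89
  Leadership 46 × 0.29 = 13.34
  Communication 77.9375 × 0.47 = 36.630625
Sum = 63.060625
63.060625 is ≥ 40 and < 64 → Pass

Pass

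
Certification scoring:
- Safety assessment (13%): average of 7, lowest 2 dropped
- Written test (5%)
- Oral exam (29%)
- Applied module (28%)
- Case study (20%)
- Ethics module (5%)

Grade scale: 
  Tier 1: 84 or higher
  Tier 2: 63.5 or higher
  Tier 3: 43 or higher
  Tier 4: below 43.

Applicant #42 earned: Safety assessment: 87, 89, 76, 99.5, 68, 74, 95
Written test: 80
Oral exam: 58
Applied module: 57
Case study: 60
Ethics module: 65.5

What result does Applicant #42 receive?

Safety assessment: drop 68, 74 → average of remaining 5 = 446.5/5 = 89.3
Weighted total:
  Safety assessment 89.3 × 0.13 = 11.609
  Written test 80 × 0.05 = 4
  Oral exam 58 × 0.29 = 16.82
  Applied module 57 × 0.28 = 15.96
  Case study 60 × 0.2 = 12
  Ethics module 65.5 × 0.05 = 3.275
Sum = 63.664
63.664 is ≥ 63.5 and < 84 → Tier 2

Tier 2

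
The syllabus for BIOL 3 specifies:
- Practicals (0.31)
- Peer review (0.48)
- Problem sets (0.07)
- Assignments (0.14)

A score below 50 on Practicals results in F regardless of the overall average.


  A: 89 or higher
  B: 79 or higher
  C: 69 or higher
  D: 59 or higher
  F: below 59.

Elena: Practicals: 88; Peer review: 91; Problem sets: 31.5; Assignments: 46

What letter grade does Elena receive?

Practicals score 88 ≥ 50: minimum met.
Weighted total:
  Practicals 88 × 0.31 = 27.28
  Peer review 91 × 0.48 = 43.68
  Problem sets 31.5 × 0.07 = 2.205
  Assignments 46 × 0.14 = 6.44
Sum = 79.605
79.605 is ≥ 79 and < 89 → B

B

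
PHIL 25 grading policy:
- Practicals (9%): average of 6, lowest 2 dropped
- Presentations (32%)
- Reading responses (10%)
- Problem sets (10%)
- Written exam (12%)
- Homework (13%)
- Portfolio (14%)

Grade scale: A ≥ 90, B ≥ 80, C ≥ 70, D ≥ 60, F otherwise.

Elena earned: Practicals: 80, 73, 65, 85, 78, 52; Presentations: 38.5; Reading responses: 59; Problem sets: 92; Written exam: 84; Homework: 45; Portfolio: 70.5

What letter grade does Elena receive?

Practicals: drop 52, 65 → average of remaining 4 = 316/4 = 79
Weighted total:
  Practicals 79 × 0.09 = 7.11
  Presentations 38.5 × 0.32 = 12.32
  Reading responses 59 × 0.1 = 5.9
  Problem sets 92 × 0.1 = 9.2
  Written exam 84 × 0.12 = 10.08
  Homework 45 × 0.13 = 5.85
  Portfolio 70.5 × 0.14 = 9.87
Sum = 60.33
60.33 is ≥ 60 and < 70 → D

D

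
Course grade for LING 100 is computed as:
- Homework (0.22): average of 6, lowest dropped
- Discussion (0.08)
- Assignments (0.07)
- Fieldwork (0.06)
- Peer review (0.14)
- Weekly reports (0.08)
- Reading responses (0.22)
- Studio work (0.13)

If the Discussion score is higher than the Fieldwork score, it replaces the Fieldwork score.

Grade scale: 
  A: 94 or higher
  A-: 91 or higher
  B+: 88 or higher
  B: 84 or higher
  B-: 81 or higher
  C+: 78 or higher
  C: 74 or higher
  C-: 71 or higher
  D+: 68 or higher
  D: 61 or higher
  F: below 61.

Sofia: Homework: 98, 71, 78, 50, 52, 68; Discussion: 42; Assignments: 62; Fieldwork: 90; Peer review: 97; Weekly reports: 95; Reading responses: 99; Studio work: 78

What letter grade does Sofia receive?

B-

Homework: drop 50 → average of remaining 5 = 367/5 = 73.4
Discussion (42) ≤ Fieldwork (90), so Fieldwork stays at 90.
Weighted total:
  Homework 73.4 × 0.22 = 16.148
  Discussion 42 × 0.08 = 3.36
  Assignments 62 × 0.07 = 4.34
  Fieldwork 90 × 0.06 = 5.4
  Peer review 97 × 0.14 = 13.58
  Weekly reports 95 × 0.08 = 7.6
  Reading responses 99 × 0.22 = 21.78
  Studio work 78 × 0.13 = 10.14
Sum = 82.348
82.348 is ≥ 81 and < 84 → B-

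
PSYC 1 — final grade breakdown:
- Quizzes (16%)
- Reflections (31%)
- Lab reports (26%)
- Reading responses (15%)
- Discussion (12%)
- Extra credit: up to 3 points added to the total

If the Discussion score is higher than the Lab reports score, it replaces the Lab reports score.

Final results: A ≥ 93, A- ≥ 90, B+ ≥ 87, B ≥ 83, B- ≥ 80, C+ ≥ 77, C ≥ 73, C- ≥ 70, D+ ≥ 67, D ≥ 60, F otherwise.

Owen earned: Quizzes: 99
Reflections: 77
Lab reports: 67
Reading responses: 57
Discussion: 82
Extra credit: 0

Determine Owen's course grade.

C+

Discussion (82) > Lab reports (67), so Lab reports counts as 82.
Weighted total:
  Quizzes 99 × 0.16 = 15.84
  Reflections 77 × 0.31 = 23.87
  Lab reports 82 × 0.26 = 21.32
  Reading responses 57 × 0.15 = 8.55
  Discussion 82 × 0.12 = 9.84
Sum = 79.42
Extra credit: 79.42 + 0 = 79.42
79.42 is ≥ 77 and < 80 → C+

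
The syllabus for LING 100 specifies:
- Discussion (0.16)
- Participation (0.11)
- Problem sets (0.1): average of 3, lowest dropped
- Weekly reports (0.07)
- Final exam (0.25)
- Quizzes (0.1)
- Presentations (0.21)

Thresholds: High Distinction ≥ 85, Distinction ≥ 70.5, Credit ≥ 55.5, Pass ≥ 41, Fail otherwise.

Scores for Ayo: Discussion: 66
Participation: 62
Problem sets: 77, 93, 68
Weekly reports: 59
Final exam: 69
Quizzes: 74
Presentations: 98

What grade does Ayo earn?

Problem sets: drop 68 → average of remaining 2 = 170/2 = 85
Weighted total:
  Discussion 66 × 0.16 = 10.56
  Participation 62 × 0.11 = 6.82
  Problem sets 85 × 0.1 = 8.5
  Weekly reports 59 × 0.07 = 4.13
  Final exam 69 × 0.25 = 17.25
  Quizzes 74 × 0.1 = 7.4
  Presentations 98 × 0.21 = 20.58
Sum = 75.24
75.24 is ≥ 70.5 and < 85 → Distinction

Distinction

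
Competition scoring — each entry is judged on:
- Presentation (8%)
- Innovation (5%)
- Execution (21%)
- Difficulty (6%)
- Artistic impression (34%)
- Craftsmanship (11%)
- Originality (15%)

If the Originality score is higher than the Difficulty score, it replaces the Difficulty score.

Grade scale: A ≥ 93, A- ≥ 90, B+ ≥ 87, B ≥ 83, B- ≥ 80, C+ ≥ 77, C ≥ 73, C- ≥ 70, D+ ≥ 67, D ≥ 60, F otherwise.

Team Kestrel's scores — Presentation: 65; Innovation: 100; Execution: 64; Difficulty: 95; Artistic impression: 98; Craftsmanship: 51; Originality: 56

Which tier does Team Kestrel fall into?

C

Originality (56) ≤ Difficulty (95), so Difficulty stays at 95.
Weighted total:
  Presentation 65 × 0.08 = 5.2
  Innovation 100 × 0.05 = 5
  Execution 64 × 0.21 = 13.44
  Difficulty 95 × 0.06 = 5.7
  Artistic impression 98 × 0.34 = 33.32
  Craftsmanship 51 × 0.11 = 5.61
  Originality 56 × 0.15 = 8.4
Sum = 76.67
76.67 is ≥ 73 and < 77 → C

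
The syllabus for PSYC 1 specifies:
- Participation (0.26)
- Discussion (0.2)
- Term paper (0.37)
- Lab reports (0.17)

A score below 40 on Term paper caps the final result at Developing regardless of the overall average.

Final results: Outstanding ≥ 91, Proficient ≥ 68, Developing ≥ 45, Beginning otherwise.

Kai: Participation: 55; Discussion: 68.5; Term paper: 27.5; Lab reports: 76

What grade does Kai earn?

Developing

Term paper score 27.5 < 40: minimum not met.
Weighted total:
  Participation 55 × 0.26 = 14.3
  Discussion 68.5 × 0.2 = 13.7
  Term paper 27.5 × 0.37 = 10.175
  Lab reports 76 × 0.17 = 12.92
Sum = 51.095
51.095 would be Developing; cap at Developing applies → Developing.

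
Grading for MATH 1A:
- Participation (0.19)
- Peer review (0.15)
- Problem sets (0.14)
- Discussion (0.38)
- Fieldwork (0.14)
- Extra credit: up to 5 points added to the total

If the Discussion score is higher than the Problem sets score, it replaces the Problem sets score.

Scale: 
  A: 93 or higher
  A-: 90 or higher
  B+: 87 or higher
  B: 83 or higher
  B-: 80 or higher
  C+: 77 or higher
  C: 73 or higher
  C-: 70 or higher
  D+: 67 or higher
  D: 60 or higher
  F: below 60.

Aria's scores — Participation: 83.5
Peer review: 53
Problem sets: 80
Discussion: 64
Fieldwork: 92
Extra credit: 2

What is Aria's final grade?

Discussion (64) ≤ Problem sets (80), so Problem sets stays at 80.
Weighted total:
  Participation 83.5 × 0.19 = 15.865
  Peer review 53 × 0.15 = 7.95
  Problem sets 80 × 0.14 = 11.2
  Discussion 64 × 0.38 = 24.32
  Fieldwork 92 × 0.14 = 12.88
Sum = 72.215
Extra credit: 72.215 + 2 = 74.215
74.215 is ≥ 73 and < 77 → C

C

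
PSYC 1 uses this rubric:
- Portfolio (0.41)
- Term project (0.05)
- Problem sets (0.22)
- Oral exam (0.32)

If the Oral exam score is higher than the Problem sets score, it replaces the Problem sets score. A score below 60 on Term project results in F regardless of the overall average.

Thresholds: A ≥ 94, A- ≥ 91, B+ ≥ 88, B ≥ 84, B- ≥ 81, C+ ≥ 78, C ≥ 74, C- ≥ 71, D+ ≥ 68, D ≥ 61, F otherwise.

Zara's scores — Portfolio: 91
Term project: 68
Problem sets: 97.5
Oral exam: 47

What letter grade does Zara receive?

Oral exam (47) ≤ Problem sets (97.5), so Problem sets stays at 97.5.
Term project score 68 ≥ 60: minimum met.
Weighted total:
  Portfolio 91 × 0.41 = 37.31
  Term project 68 × 0.05 = 3.4
  Problem sets 97.5 × 0.22 = 21.45
  Oral exam 47 × 0.32 = 15.04
Sum = 77.2
77.2 is ≥ 74 and < 78 → C

C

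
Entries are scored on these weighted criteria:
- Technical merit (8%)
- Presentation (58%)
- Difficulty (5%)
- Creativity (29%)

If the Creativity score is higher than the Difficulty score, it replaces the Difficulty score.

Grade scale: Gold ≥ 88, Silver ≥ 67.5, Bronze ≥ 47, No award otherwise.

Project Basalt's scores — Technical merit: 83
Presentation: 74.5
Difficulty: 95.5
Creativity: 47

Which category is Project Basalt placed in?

Silver

Creativity (47) ≤ Difficulty (95.5), so Difficulty stays at 95.5.
Weighted total:
  Technical merit 83 × 0.08 = 6.64
  Presentation 74.5 × 0.58 = 43.21
  Difficulty 95.5 × 0.05 = 4.775
  Creativity 47 × 0.29 = 13.63
Sum = 68.255
68.255 is ≥ 67.5 and < 88 → Silver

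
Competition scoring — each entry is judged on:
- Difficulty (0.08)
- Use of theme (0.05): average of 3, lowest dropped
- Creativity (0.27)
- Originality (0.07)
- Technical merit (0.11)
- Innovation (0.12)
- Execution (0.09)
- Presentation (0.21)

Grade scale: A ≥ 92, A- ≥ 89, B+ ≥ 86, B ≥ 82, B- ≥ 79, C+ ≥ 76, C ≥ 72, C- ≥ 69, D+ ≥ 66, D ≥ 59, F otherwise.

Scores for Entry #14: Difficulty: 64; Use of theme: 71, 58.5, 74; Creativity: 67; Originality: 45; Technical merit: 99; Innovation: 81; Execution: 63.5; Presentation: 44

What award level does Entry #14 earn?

D

Use of theme: drop 58.5 → average of remaining 2 = 145/2 = 72.5
Weighted total:
  Difficulty 64 × 0.08 = 5.12
  Use of theme 72.5 × 0.05 = 3.625
  Creativity 67 × 0.27 = 18.09
  Originality 45 × 0.07 = 3.15
  Technical merit 99 × 0.11 = 10.89
  Innovation 81 × 0.12 = 9.72
  Execution 63.5 × 0.09 = 5.715
  Presentation 44 × 0.21 = 9.24
Sum = 65.55
65.55 is ≥ 59 and < 66 → D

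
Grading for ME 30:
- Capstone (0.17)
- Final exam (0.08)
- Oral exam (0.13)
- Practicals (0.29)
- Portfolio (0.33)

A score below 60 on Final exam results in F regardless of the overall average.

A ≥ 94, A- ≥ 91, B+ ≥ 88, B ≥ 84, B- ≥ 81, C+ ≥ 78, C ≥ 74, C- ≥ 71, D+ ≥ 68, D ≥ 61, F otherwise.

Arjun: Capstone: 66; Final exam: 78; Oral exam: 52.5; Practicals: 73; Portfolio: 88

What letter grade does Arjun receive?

C

Final exam score 78 ≥ 60: minimum met.
Weighted total:
  Capstone 66 × 0.17 = 11.22
  Final exam 78 × 0.08 = 6.24
  Oral exam 52.5 × 0.13 = 6.825
  Practicals 73 × 0.29 = 21.17
  Portfolio 88 × 0.33 = 29.04
Sum = 74.495
74.495 is ≥ 74 and < 78 → C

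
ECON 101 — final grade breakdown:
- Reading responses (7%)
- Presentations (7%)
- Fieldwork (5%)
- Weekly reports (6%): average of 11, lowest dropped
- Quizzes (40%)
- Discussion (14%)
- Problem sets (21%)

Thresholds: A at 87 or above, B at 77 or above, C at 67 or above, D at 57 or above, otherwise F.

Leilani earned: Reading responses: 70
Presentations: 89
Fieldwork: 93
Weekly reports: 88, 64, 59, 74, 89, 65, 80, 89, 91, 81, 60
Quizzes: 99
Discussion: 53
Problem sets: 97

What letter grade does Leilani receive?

Weekly reports: drop 59 → average of remaining 10 = 781/10 = 78.1
Weighted total:
  Reading responses 70 × 0.07 = 4.9
  Presentations 89 × 0.07 = 6.23
  Fieldwork 93 × 0.05 = 4.65
  Weekly reports 78.1 × 0.06 = 4.686
  Quizzes 99 × 0.4 = 39.6
  Discussion 53 × 0.14 = 7.42
  Problem sets 97 × 0.21 = 20.37
Sum = 87.856
87.856 ≥ 87 → A

A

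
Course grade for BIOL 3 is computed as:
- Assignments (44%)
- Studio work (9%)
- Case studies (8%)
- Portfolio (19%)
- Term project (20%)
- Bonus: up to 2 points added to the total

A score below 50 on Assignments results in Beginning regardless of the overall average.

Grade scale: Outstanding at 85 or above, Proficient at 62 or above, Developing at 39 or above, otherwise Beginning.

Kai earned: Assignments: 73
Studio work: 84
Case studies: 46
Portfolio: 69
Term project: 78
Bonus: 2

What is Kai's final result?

Assignments score 73 ≥ 50: minimum met.
Weighted total:
  Assignments 73 × 0.44 = 32.12
  Studio work 84 × 0.09 = 7.56
  Case studies 46 × 0.08 = 3.68
  Portfolio 69 × 0.19 = 13.11
  Term project 78 × 0.2 = 15.6
Sum = 72.07
Bonus: 72.07 + 2 = 74.07
74.07 is ≥ 62 and < 85 → Proficient

Proficient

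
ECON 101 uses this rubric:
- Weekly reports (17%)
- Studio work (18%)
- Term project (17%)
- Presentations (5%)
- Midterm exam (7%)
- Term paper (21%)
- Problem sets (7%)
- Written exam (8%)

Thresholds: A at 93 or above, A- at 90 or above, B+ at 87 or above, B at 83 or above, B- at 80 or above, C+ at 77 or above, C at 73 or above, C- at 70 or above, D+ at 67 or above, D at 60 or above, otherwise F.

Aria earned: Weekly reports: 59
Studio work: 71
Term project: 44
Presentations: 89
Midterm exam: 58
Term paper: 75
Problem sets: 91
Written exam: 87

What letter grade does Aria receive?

D+

Weighted total:
  Weekly reports 59 × 0.17 = 10.03
  Studio work 71 × 0.18 = 12.78
  Term project 44 × 0.17 = 7.48
  Presentations 89 × 0.05 = 4.45
  Midterm exam 58 × 0.07 = 4.06
  Term paper 75 × 0.21 = 15.75
  Problem sets 91 × 0.07 = 6.37
  Written exam 87 × 0.08 = 6.96
Sum = 67.88
67.88 is ≥ 67 and < 70 → D+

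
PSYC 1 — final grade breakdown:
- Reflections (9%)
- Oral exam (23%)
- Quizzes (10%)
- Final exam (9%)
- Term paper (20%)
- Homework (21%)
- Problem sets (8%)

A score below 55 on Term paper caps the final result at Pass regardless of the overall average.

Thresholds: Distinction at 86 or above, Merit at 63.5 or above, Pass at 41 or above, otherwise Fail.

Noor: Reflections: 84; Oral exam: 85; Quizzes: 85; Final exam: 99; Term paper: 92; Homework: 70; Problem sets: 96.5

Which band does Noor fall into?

Term paper score 92 ≥ 55: minimum met.
Weighted total:
  Reflections 84 × 0.09 = 7.56
  Oral exam 85 × 0.23 = 19.55
  Quizzes 85 × 0.1 = 8.5
  Final exam 99 × 0.09 = 8.91
  Term paper 92 × 0.2 = 18.4
  Homework 70 × 0.21 = 14.7
  Problem sets 96.5 × 0.08 = 7.72
Sum = 85.34
85.34 is ≥ 63.5 and < 86 → Merit

Merit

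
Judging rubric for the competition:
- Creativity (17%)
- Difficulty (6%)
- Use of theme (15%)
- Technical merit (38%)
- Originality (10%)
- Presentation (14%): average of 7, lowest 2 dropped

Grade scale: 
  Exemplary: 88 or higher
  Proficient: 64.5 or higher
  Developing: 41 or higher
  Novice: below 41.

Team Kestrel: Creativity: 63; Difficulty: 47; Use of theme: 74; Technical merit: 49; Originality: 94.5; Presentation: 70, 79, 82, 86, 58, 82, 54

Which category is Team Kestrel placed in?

Developing

Presentation: drop 54, 58 → average of remaining 5 = 399/5 = 79.8
Weighted total:
  Creativity 63 × 0.17 = 10.71
  Difficulty 47 × 0.06 = 2.82
  Use of theme 74 × 0.15 = 11.1
  Technical merit 49 × 0.38 = 18.62
  Originality 94.5 × 0.1 = 9.45
  Presentation 79.8 × 0.14 = 11.172
Sum = 63.872
63.872 is ≥ 41 and < 64.5 → Developing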